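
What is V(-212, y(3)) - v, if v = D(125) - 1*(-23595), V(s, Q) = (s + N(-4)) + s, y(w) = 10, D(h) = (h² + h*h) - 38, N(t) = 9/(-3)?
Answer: -55234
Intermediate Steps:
N(t) = -3 (N(t) = 9*(-⅓) = -3)
D(h) = -38 + 2*h² (D(h) = (h² + h²) - 38 = 2*h² - 38 = -38 + 2*h²)
V(s, Q) = -3 + 2*s (V(s, Q) = (s - 3) + s = (-3 + s) + s = -3 + 2*s)
v = 54807 (v = (-38 + 2*125²) - 1*(-23595) = (-38 + 2*15625) + 23595 = (-38 + 31250) + 23595 = 31212 + 23595 = 54807)
V(-212, y(3)) - v = (-3 + 2*(-212)) - 1*54807 = (-3 - 424) - 54807 = -427 - 54807 = -55234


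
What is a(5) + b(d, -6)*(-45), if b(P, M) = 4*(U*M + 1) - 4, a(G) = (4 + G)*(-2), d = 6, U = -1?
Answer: -1098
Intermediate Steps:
a(G) = -8 - 2*G
b(P, M) = -4*M (b(P, M) = 4*(-M + 1) - 4 = 4*(1 - M) - 4 = (4 - 4*M) - 4 = -4*M)
a(5) + b(d, -6)*(-45) = (-8 - 2*5) - 4*(-6)*(-45) = (-8 - 10) + 24*(-45) = -18 - 1080 = -1098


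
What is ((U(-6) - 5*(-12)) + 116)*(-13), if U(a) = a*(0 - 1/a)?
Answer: -2275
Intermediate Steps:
U(a) = -1 (U(a) = a*(-1/a) = -1)
((U(-6) - 5*(-12)) + 116)*(-13) = ((-1 - 5*(-12)) + 116)*(-13) = ((-1 + 60) + 116)*(-13) = (59 + 116)*(-13) = 175*(-13) = -2275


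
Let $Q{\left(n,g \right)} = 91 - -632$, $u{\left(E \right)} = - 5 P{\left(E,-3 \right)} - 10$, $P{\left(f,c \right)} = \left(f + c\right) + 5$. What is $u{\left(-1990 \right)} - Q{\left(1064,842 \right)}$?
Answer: $9207$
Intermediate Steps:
$P{\left(f,c \right)} = 5 + c + f$ ($P{\left(f,c \right)} = \left(c + f\right) + 5 = 5 + c + f$)
$u{\left(E \right)} = -20 - 5 E$ ($u{\left(E \right)} = - 5 \left(5 - 3 + E\right) - 10 = - 5 \left(2 + E\right) - 10 = \left(-10 - 5 E\right) - 10 = -20 - 5 E$)
$Q{\left(n,g \right)} = 723$ ($Q{\left(n,g \right)} = 91 + 632 = 723$)
$u{\left(-1990 \right)} - Q{\left(1064,842 \right)} = \left(-20 - -9950\right) - 723 = \left(-20 + 9950\right) - 723 = 9930 - 723 = 9207$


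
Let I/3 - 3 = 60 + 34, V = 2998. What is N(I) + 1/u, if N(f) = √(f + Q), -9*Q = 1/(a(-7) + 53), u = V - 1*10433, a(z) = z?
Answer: -1/7435 + √5541758/138 ≈ 17.059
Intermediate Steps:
I = 291 (I = 9 + 3*(60 + 34) = 9 + 3*94 = 9 + 282 = 291)
u = -7435 (u = 2998 - 1*10433 = 2998 - 10433 = -7435)
Q = -1/414 (Q = -1/(9*(-7 + 53)) = -⅑/46 = -⅑*1/46 = -1/414 ≈ -0.0024155)
N(f) = √(-1/414 + f) (N(f) = √(f - 1/414) = √(-1/414 + f))
N(I) + 1/u = √(-46 + 19044*291)/138 + 1/(-7435) = √(-46 + 5541804)/138 - 1/7435 = √5541758/138 - 1/7435 = -1/7435 + √5541758/138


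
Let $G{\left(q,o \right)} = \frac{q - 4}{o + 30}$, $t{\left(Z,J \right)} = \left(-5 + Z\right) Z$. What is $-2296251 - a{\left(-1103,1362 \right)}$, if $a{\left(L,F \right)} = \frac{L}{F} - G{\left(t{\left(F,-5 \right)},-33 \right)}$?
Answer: $- \frac{1322196393}{454} \approx -2.9123 \cdot 10^{6}$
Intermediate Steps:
$t{\left(Z,J \right)} = Z \left(-5 + Z\right)$
$G{\left(q,o \right)} = \frac{-4 + q}{30 + o}$
$a{\left(L,F \right)} = - \frac{4}{3} + \frac{L}{F} + \frac{F \left(-5 + F\right)}{3}$ ($a{\left(L,F \right)} = \frac{L}{F} - \frac{-4 + F \left(-5 + F\right)}{30 - 33} = \frac{L}{F} - \frac{-4 + F \left(-5 + F\right)}{-3} = \frac{L}{F} - - \frac{-4 + F \left(-5 + F\right)}{3} = \frac{L}{F} - \left(\frac{4}{3} - \frac{F \left(-5 + F\right)}{3}\right) = \frac{L}{F} + \left(- \frac{4}{3} + \frac{F \left(-5 + F\right)}{3}\right) = - \frac{4}{3} + \frac{L}{F} + \frac{F \left(-5 + F\right)}{3}$)
$-2296251 - a{\left(-1103,1362 \right)} = -2296251 - \frac{-1103 + \frac{1}{3} \cdot 1362 \left(-4 + 1362 \left(-5 + 1362\right)\right)}{1362} = -2296251 - \frac{-1103 + \frac{1}{3} \cdot 1362 \left(-4 + 1362 \cdot 1357\right)}{1362} = -2296251 - \frac{-1103 + \frac{1}{3} \cdot 1362 \left(-4 + 1848234\right)}{1362} = -2296251 - \frac{-1103 + \frac{1}{3} \cdot 1362 \cdot 1848230}{1362} = -2296251 - \frac{-1103 + 839096420}{1362} = -2296251 - \frac{1}{1362} \cdot 839095317 = -2296251 - \frac{279698439}{454} = - \frac{1322196393}{454}$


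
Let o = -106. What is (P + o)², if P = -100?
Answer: 42436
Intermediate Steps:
(P + o)² = (-100 - 106)² = (-206)² = 42436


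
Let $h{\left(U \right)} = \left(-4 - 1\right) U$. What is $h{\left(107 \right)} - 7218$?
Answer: $-7753$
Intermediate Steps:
$h{\left(U \right)} = - 5 U$
$h{\left(107 \right)} - 7218 = \left(-5\right) 107 - 7218 = -535 - 7218 = -7753$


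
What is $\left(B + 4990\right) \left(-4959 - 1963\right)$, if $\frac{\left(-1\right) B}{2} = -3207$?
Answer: $-78938488$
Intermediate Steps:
$B = 6414$ ($B = \left(-2\right) \left(-3207\right) = 6414$)
$\left(B + 4990\right) \left(-4959 - 1963\right) = \left(6414 + 4990\right) \left(-4959 - 1963\right) = 11404 \left(-6922\right) = -78938488$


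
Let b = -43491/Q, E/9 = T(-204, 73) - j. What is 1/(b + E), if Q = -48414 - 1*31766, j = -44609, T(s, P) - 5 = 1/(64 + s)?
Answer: 7385/2965273041 ≈ 2.4905e-6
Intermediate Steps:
T(s, P) = 5 + 1/(64 + s)
Q = -80180 (Q = -48414 - 31766 = -80180)
E = 56213631/140 (E = 9*((321 + 5*(-204))/(64 - 204) - 1*(-44609)) = 9*((321 - 1020)/(-140) + 44609) = 9*(-1/140*(-699) + 44609) = 9*(699/140 + 44609) = 9*(6245959/140) = 56213631/140 ≈ 4.0153e+5)
b = 2289/4220 (b = -43491/(-80180) = -43491*(-1/80180) = 2289/4220 ≈ 0.54242)
1/(b + E) = 1/(2289/4220 + 56213631/140) = 1/(2965273041/7385) = 7385/2965273041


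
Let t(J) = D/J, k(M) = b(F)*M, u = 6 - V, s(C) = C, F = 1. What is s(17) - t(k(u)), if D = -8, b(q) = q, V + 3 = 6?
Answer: 59/3 ≈ 19.667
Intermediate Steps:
V = 3 (V = -3 + 6 = 3)
u = 3 (u = 6 - 1*3 = 6 - 3 = 3)
k(M) = M (k(M) = 1*M = M)
t(J) = -8/J
s(17) - t(k(u)) = 17 - (-8)/3 = 17 - 1*(-8/3) = 17 + 8/3 = 59/3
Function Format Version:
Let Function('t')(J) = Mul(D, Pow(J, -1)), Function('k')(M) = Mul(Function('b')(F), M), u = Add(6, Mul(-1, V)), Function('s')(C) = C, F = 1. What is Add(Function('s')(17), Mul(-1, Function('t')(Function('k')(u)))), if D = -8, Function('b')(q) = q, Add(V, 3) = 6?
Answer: Rational(59, 3) ≈ 19.667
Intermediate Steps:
V = 3 (V = Add(-3, 6) = 3)
u = 3 (u = Add(6, Mul(-1, 3)) = Add(6, -3) = 3)
Function('k')(M) = M (Function('k')(M) = Mul(1, M) = M)
Function('t')(J) = Mul(-8, Pow(J, -1))
Add(Function('s')(17), Mul(-1, Function('t')(Function('k')(u)))) = Add(17, Mul(-1, Mul(-8, Pow(3, -1)))) = Add(17, Mul(-1, Mul(-8, Rational(1, 3)))) = Add(17, Mul(-1, Rational(-8, 3))) = Add(17, Rational(8, 3)) = Rational(59, 3)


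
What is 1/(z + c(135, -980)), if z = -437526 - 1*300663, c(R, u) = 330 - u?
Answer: -1/736879 ≈ -1.3571e-6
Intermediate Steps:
z = -738189 (z = -437526 - 300663 = -738189)
1/(z + c(135, -980)) = 1/(-738189 + (330 - 1*(-980))) = 1/(-738189 + (330 + 980)) = 1/(-738189 + 1310) = 1/(-736879) = -1/736879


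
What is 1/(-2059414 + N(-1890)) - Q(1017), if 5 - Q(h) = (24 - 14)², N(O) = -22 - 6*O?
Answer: 194569119/2048096 ≈ 95.000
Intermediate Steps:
Q(h) = -95 (Q(h) = 5 - (24 - 14)² = 5 - 1*10² = 5 - 1*100 = 5 - 100 = -95)
1/(-2059414 + N(-1890)) - Q(1017) = 1/(-2059414 + (-22 - 6*(-1890))) - 1*(-95) = 1/(-2059414 + (-22 + 11340)) + 95 = 1/(-2059414 + 11318) + 95 = 1/(-2048096) + 95 = -1/2048096 + 95 = 194569119/2048096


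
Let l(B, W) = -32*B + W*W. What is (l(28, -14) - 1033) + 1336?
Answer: -397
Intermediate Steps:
l(B, W) = W**2 - 32*B (l(B, W) = -32*B + W**2 = W**2 - 32*B)
(l(28, -14) - 1033) + 1336 = (((-14)**2 - 32*28) - 1033) + 1336 = ((196 - 896) - 1033) + 1336 = (-700 - 1033) + 1336 = -1733 + 1336 = -397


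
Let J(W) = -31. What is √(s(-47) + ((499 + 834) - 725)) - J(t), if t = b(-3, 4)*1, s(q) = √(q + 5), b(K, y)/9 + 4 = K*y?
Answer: 31 + √(608 + I*√42) ≈ 55.658 + 0.13141*I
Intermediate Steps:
b(K, y) = -36 + 9*K*y (b(K, y) = -36 + 9*(K*y) = -36 + 9*K*y)
s(q) = √(5 + q)
t = -144 (t = (-36 + 9*(-3)*4)*1 = (-36 - 108)*1 = -144*1 = -144)
√(s(-47) + ((499 + 834) - 725)) - J(t) = √(√(5 - 47) + ((499 + 834) - 725)) - 1*(-31) = √(√(-42) + (1333 - 725)) + 31 = √(I*√42 + 608) + 31 = √(608 + I*√42) + 31 = 31 + √(608 + I*√42)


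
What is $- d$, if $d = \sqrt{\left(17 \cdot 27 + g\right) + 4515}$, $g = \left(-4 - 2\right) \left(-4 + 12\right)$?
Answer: $- \sqrt{4926} \approx -70.185$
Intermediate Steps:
$g = -48$ ($g = \left(-6\right) 8 = -48$)
$d = \sqrt{4926}$ ($d = \sqrt{\left(17 \cdot 27 - 48\right) + 4515} = \sqrt{\left(459 - 48\right) + 4515} = \sqrt{411 + 4515} = \sqrt{4926} \approx 70.185$)
$- d = - \sqrt{4926}$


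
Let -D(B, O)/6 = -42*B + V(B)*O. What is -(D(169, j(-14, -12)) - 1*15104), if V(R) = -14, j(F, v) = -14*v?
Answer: -41596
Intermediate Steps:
D(B, O) = 84*O + 252*B (D(B, O) = -6*(-42*B - 14*O) = 84*O + 252*B)
-(D(169, j(-14, -12)) - 1*15104) = -((84*(-14*(-12)) + 252*169) - 1*15104) = -((84*168 + 42588) - 15104) = -((14112 + 42588) - 15104) = -(56700 - 15104) = -1*41596 = -41596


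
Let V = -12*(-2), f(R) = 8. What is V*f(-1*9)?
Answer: 192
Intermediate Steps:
V = 24
V*f(-1*9) = 24*8 = 192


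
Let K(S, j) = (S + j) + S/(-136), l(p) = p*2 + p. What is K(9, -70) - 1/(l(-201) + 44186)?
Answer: -361956951/5927288 ≈ -61.066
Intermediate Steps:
l(p) = 3*p (l(p) = 2*p + p = 3*p)
K(S, j) = j + 135*S/136 (K(S, j) = (S + j) + S*(-1/136) = (S + j) - S/136 = j + 135*S/136)
K(9, -70) - 1/(l(-201) + 44186) = (-70 + (135/136)*9) - 1/(3*(-201) + 44186) = (-70 + 1215/136) - 1/(-603 + 44186) = -8305/136 - 1/43583 = -361956951/5927288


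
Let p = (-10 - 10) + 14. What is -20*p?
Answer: 120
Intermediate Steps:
p = -6 (p = -20 + 14 = -6)
-20*p = -20*(-6) = -1*(-120) = 120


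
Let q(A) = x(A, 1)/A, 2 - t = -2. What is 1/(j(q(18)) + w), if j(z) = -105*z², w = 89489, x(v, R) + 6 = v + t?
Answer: 27/2413963 ≈ 1.1185e-5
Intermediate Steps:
t = 4 (t = 2 - 1*(-2) = 2 + 2 = 4)
x(v, R) = -2 + v (x(v, R) = -6 + (v + 4) = -6 + (4 + v) = -2 + v)
q(A) = (-2 + A)/A
1/(j(q(18)) + w) = 1/(-105*(-2 + 18)²/324 + 89489) = 1/(-105*((1/18)*16)² + 89489) = 1/(-105*(8/9)² + 89489) = 1/(-105*64/81 + 89489) = 1/(-2240/27 + 89489) = 1/(2413963/27) = 27/2413963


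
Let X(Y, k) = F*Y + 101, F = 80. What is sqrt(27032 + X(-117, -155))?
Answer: sqrt(17773) ≈ 133.32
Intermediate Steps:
X(Y, k) = 101 + 80*Y (X(Y, k) = 80*Y + 101 = 101 + 80*Y)
sqrt(27032 + X(-117, -155)) = sqrt(27032 + (101 + 80*(-117))) = sqrt(27032 + (101 - 9360)) = sqrt(27032 - 9259) = sqrt(17773)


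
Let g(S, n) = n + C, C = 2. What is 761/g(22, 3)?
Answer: 761/5 ≈ 152.20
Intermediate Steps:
g(S, n) = 2 + n (g(S, n) = n + 2 = 2 + n)
761/g(22, 3) = 761/(2 + 3) = 761/5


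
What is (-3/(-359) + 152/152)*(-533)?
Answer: -192946/359 ≈ -537.45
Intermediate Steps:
(-3/(-359) + 152/152)*(-533) = (-3*(-1/359) + 152*(1/152))*(-533) = (3/359 + 1)*(-533) = (362/359)*(-533) = -192946/359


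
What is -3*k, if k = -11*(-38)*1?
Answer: -1254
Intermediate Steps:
k = 418 (k = 418*1 = 418)
-3*k = -3*418 = -1254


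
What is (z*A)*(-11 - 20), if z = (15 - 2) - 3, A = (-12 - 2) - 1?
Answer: 4650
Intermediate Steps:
A = -15 (A = -14 - 1 = -15)
z = 10 (z = 13 - 3 = 10)
(z*A)*(-11 - 20) = (10*(-15))*(-11 - 20) = -150*(-31) = 4650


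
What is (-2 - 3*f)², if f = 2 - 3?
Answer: 1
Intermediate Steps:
f = -1
(-2 - 3*f)² = (-2 - 3*(-1))² = (-2 + 3)² = 1² = 1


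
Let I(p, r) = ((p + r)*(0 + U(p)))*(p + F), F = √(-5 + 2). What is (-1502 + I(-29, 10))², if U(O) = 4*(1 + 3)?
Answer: 53217348 - 4446912*I*√3 ≈ 5.3217e+7 - 7.7023e+6*I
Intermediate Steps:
U(O) = 16 (U(O) = 4*4 = 16)
F = I*√3 (F = √(-3) = I*√3 ≈ 1.732*I)
I(p, r) = (p + I*√3)*(16*p + 16*r) (I(p, r) = ((p + r)*(0 + 16))*(p + I*√3) = ((p + r)*16)*(p + I*√3) = (16*p + 16*r)*(p + I*√3) = (p + I*√3)*(16*p + 16*r))
(-1502 + I(-29, 10))² = (-1502 + (16*(-29)² + 16*(-29)*10 + 16*I*(-29)*√3 + 16*I*10*√3))² = (-1502 + (16*841 - 4640 - 464*I*√3 + 160*I*√3))² = (-1502 + (13456 - 4640 - 464*I*√3 + 160*I*√3))² = (-1502 + (8816 - 304*I*√3))² = (7314 - 304*I*√3)²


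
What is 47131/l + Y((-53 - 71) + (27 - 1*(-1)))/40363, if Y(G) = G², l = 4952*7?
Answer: 317401711/199877576 ≈ 1.5880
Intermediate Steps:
l = 34664
47131/l + Y((-53 - 71) + (27 - 1*(-1)))/40363 = 47131/34664 + ((-53 - 71) + (27 - 1*(-1)))²/40363 = 47131*(1/34664) + (-124 + (27 + 1))²*(1/40363) = 6733/4952 + (-124 + 28)²*(1/40363) = 6733/4952 + (-96)²*(1/40363) = 6733/4952 + 9216*(1/40363) = 6733/4952 + 9216/40363 = 317401711/199877576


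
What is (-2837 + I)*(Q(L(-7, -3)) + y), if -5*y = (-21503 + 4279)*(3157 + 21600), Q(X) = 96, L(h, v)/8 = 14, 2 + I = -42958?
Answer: -19528529953256/5 ≈ -3.9057e+12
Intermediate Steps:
I = -42960 (I = -2 - 42958 = -42960)
L(h, v) = 112 (L(h, v) = 8*14 = 112)
y = 426414568/5 (y = -(-21503 + 4279)*(3157 + 21600)/5 = -(-17224)*24757/5 = -⅕*(-426414568) = 426414568/5 ≈ 8.5283e+7)
(-2837 + I)*(Q(L(-7, -3)) + y) = (-2837 - 42960)*(96 + 426414568/5) = -45797*426415048/5 = -19528529953256/5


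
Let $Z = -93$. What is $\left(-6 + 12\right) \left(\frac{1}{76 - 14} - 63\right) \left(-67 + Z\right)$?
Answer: $\frac{1874400}{31} \approx 60465.0$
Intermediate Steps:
$\left(-6 + 12\right) \left(\frac{1}{76 - 14} - 63\right) \left(-67 + Z\right) = \left(-6 + 12\right) \left(\frac{1}{76 - 14} - 63\right) \left(-67 - 93\right) = 6 \left(\frac{1}{62} - 63\right) \left(-160\right) = 6 \left(- \frac{3905}{62}\right) \left(-160\right) = \left(- \frac{11715}{31}\right) \left(-160\right) = \frac{1874400}{31}$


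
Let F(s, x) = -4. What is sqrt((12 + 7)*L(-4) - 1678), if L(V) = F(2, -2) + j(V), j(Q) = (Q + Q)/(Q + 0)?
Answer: 2*I*sqrt(429) ≈ 41.425*I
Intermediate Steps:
j(Q) = 2 (j(Q) = (2*Q)/Q = 2)
L(V) = -2 (L(V) = -4 + 2 = -2)
sqrt((12 + 7)*L(-4) - 1678) = sqrt((12 + 7)*(-2) - 1678) = sqrt(19*(-2) - 1678) = sqrt(-38 - 1678) = sqrt(-1716) = 2*I*sqrt(429)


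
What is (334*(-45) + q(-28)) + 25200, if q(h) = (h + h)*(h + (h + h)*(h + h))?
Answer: -163878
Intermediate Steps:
q(h) = 2*h*(h + 4*h²) (q(h) = (2*h)*(h + (2*h)*(2*h)) = (2*h)*(h + 4*h²) = 2*h*(h + 4*h²))
(334*(-45) + q(-28)) + 25200 = (334*(-45) + (-28)²*(2 + 8*(-28))) + 25200 = (-15030 + 784*(2 - 224)) + 25200 = (-15030 + 784*(-222)) + 25200 = (-15030 - 174048) + 25200 = -189078 + 25200 = -163878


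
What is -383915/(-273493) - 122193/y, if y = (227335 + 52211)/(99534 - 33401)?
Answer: -736662261880409/25484624726 ≈ -28906.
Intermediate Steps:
y = 279546/66133 ≈ 4.2270
-383915/(-273493) - 122193/y = -383915/(-273493) - 122193/279546/66133 = -383915*(-1/273493) - 122193*66133/279546 = 383915/273493 - 2693663223/93182 = -736662261880409/25484624726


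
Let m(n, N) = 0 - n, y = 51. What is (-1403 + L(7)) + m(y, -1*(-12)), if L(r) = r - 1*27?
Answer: -1474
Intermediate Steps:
L(r) = -27 + r (L(r) = r - 27 = -27 + r)
m(n, N) = -n
(-1403 + L(7)) + m(y, -1*(-12)) = (-1403 + (-27 + 7)) - 1*51 = (-1403 - 20) - 51 = -1423 - 51 = -1474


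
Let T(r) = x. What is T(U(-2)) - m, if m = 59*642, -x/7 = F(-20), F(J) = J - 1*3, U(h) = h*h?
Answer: -37717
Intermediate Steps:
U(h) = h²
F(J) = -3 + J (F(J) = J - 3 = -3 + J)
x = 161 (x = -7*(-3 - 20) = -7*(-23) = 161)
T(r) = 161
m = 37878
T(U(-2)) - m = 161 - 1*37878 = 161 - 37878 = -37717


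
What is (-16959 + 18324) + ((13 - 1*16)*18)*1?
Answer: 1311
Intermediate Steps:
(-16959 + 18324) + ((13 - 1*16)*18)*1 = 1365 + ((13 - 16)*18)*1 = 1365 - 3*18*1 = 1365 - 54*1 = 1365 - 54 = 1311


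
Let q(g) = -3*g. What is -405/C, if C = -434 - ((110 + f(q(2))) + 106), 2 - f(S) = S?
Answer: 405/658 ≈ 0.61550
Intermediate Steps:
f(S) = 2 - S
C = -658 (C = -434 - ((110 + (2 - (-3)*2)) + 106) = -434 - ((110 + (2 - 1*(-6))) + 106) = -434 - ((110 + (2 + 6)) + 106) = -434 - ((110 + 8) + 106) = -434 - (118 + 106) = -434 - 1*224 = -434 - 224 = -658)
-405/C = -405/(-658) = -405*(-1/658) = 405/658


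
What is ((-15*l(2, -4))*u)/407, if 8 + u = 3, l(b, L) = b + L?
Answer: -150/407 ≈ -0.36855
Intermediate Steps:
l(b, L) = L + b
u = -5 (u = -8 + 3 = -5)
((-15*l(2, -4))*u)/407 = (-15*(-4 + 2)*(-5))/407 = (-15*(-2)*(-5))*(1/407) = (30*(-5))*(1/407) = -150*1/407 = -150/407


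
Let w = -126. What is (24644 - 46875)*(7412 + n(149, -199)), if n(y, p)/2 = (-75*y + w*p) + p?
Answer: -773905572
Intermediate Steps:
n(y, p) = -250*p - 150*y (n(y, p) = 2*((-75*y - 126*p) + p) = 2*((-126*p - 75*y) + p) = 2*(-125*p - 75*y) = -250*p - 150*y)
(24644 - 46875)*(7412 + n(149, -199)) = (24644 - 46875)*(7412 + (-250*(-199) - 150*149)) = -22231*(7412 + (49750 - 22350)) = -22231*(7412 + 27400) = -22231*34812 = -773905572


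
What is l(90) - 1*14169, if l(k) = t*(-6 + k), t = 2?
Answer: -14001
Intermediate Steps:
l(k) = -12 + 2*k (l(k) = 2*(-6 + k) = -12 + 2*k)
l(90) - 1*14169 = (-12 + 2*90) - 1*14169 = (-12 + 180) - 14169 = 168 - 14169 = -14001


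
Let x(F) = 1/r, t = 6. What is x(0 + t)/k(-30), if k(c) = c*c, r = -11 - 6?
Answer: -1/15300 ≈ -6.5360e-5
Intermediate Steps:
r = -17
k(c) = c**2
x(F) = -1/17 (x(F) = 1/(-17) = -1/17)
x(0 + t)/k(-30) = -1/(17*((-30)**2)) = -1/17/900 = -1/17*1/900 = -1/15300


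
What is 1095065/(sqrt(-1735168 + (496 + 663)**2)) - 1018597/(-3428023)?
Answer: 1018597/3428023 - 1095065*I*sqrt(43543)/130629 ≈ 0.29714 - 1749.3*I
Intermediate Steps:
1095065/(sqrt(-1735168 + (496 + 663)**2)) - 1018597/(-3428023) = 1095065/(sqrt(-1735168 + 1159**2)) - 1018597*(-1/3428023) = 1095065/(sqrt(-1735168 + 1343281)) + 1018597/3428023 = 1095065/(sqrt(-391887)) + 1018597/3428023 = 1095065/((3*I*sqrt(43543))) + 1018597/3428023 = 1095065*(-I*sqrt(43543)/130629) + 1018597/3428023 = -1095065*I*sqrt(43543)/130629 + 1018597/3428023 = 1018597/3428023 - 1095065*I*sqrt(43543)/130629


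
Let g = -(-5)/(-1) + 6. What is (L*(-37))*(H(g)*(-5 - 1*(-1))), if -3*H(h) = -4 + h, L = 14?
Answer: 2072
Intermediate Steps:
g = 1 (g = -(-5)*(-1) + 6 = -1*5 + 6 = -5 + 6 = 1)
H(h) = 4/3 - h/3 (H(h) = -(-4 + h)/3 = 4/3 - h/3)
(L*(-37))*(H(g)*(-5 - 1*(-1))) = (14*(-37))*((4/3 - ⅓*1)*(-5 - 1*(-1))) = -518*(4/3 - ⅓)*(-5 + 1) = -518*(-4) = 2072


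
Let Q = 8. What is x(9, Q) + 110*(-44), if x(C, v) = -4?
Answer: -4844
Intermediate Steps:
x(9, Q) + 110*(-44) = -4 + 110*(-44) = -4 - 4840 = -4844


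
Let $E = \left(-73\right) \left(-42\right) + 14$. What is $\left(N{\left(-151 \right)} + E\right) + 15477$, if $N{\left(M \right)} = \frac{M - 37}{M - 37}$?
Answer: $18558$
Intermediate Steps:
$N{\left(M \right)} = 1$ ($N{\left(M \right)} = \frac{-37 + M}{-37 + M} = 1$)
$E = 3080$ ($E = 3066 + 14 = 3080$)
$\left(N{\left(-151 \right)} + E\right) + 15477 = \left(1 + 3080\right) + 15477 = 3081 + 15477 = 18558$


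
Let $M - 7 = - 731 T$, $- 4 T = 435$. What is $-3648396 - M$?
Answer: $- \frac{14911597}{4} \approx -3.7279 \cdot 10^{6}$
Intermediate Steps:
$T = - \frac{435}{4}$ ($T = \left(- \frac{1}{4}\right) 435 = - \frac{435}{4} \approx -108.75$)
$M = \frac{318013}{4}$ ($M = 7 - - \frac{317985}{4} = 7 + \frac{317985}{4} = \frac{318013}{4} \approx 79503.0$)
$-3648396 - M = -3648396 - \frac{318013}{4} = - \frac{14911597}{4}$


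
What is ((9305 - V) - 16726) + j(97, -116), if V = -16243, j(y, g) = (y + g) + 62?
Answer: 8865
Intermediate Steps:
j(y, g) = 62 + g + y (j(y, g) = (g + y) + 62 = 62 + g + y)
((9305 - V) - 16726) + j(97, -116) = ((9305 - 1*(-16243)) - 16726) + (62 - 116 + 97) = ((9305 + 16243) - 16726) + 43 = (25548 - 16726) + 43 = 8822 + 43 = 8865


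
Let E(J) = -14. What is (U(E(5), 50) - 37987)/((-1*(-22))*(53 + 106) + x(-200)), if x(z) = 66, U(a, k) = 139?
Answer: -3154/297 ≈ -10.620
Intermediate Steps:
(U(E(5), 50) - 37987)/((-1*(-22))*(53 + 106) + x(-200)) = (139 - 37987)/((-1*(-22))*(53 + 106) + 66) = -37848/(22*159 + 66) = -37848/(3498 + 66) = -37848/3564 = -37848*1/3564 = -3154/297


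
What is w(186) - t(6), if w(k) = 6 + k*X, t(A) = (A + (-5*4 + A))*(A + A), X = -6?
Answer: -1014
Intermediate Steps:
t(A) = 2*A*(-20 + 2*A) (t(A) = (A + (-20 + A))*(2*A) = (-20 + 2*A)*(2*A) = 2*A*(-20 + 2*A))
w(k) = 6 - 6*k (w(k) = 6 + k*(-6) = 6 - 6*k)
w(186) - t(6) = (6 - 6*186) - 4*6*(-10 + 6) = (6 - 1116) - 4*6*(-4) = -1110 - 1*(-96) = -1110 + 96 = -1014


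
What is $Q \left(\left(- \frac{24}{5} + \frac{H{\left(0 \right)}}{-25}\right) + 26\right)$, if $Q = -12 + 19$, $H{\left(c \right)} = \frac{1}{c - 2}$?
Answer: $\frac{7427}{50} \approx 148.54$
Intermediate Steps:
$H{\left(c \right)} = \frac{1}{-2 + c}$
$Q = 7$
$Q \left(\left(- \frac{24}{5} + \frac{H{\left(0 \right)}}{-25}\right) + 26\right) = 7 \left(\left(- \frac{24}{5} + \frac{1}{\left(-2 + 0\right) \left(-25\right)}\right) + 26\right) = 7 \left(\left(\left(-24\right) \frac{1}{5} + \frac{1}{-2} \left(- \frac{1}{25}\right)\right) + 26\right) = 7 \left(\left(- \frac{24}{5} - - \frac{1}{50}\right) + 26\right) = 7 \left(\left(- \frac{24}{5} + \frac{1}{50}\right) + 26\right) = 7 \left(- \frac{239}{50} + 26\right) = 7 \cdot \frac{1061}{50} = \frac{7427}{50}$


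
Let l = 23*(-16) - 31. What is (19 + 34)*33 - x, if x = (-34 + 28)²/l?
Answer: 232629/133 ≈ 1749.1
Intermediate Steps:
l = -399 (l = -368 - 31 = -399)
x = -12/133 (x = (-34 + 28)²/(-399) = (-6)²*(-1/399) = 36*(-1/399) = -12/133 ≈ -0.090226)
(19 + 34)*33 - x = (19 + 34)*33 - 1*(-12/133) = 53*33 + 12/133 = 1749 + 12/133 = 232629/133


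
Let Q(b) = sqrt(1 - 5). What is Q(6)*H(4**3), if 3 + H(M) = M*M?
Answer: 8186*I ≈ 8186.0*I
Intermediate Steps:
Q(b) = 2*I (Q(b) = sqrt(-4) = 2*I)
H(M) = -3 + M**2 (H(M) = -3 + M*M = -3 + M**2)
Q(6)*H(4**3) = (2*I)*(-3 + (4**3)**2) = (2*I)*(-3 + 64**2) = (2*I)*(-3 + 4096) = (2*I)*4093 = 8186*I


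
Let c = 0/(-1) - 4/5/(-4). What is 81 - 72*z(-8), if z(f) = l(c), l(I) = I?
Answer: 333/5 ≈ 66.600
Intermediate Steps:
c = ⅕ (c = 0*(-1) - 4*⅕*(-¼) = 0 - ⅘*(-¼) = 0 + ⅕ = ⅕ ≈ 0.20000)
z(f) = ⅕
81 - 72*z(-8) = 81 - 72*⅕ = 81 - 72/5 = 333/5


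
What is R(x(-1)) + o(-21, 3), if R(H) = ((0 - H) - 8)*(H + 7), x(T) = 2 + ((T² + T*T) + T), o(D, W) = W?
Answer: -107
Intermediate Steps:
x(T) = 2 + T + 2*T² (x(T) = 2 + ((T² + T²) + T) = 2 + (2*T² + T) = 2 + (T + 2*T²) = 2 + T + 2*T²)
R(H) = (-8 - H)*(7 + H) (R(H) = (-H - 8)*(7 + H) = (-8 - H)*(7 + H))
R(x(-1)) + o(-21, 3) = (-56 - (2 - 1 + 2*(-1)²)² - 15*(2 - 1 + 2*(-1)²)) + 3 = (-56 - (2 - 1 + 2*1)² - 15*(2 - 1 + 2*1)) + 3 = (-56 - (2 - 1 + 2)² - 15*(2 - 1 + 2)) + 3 = (-56 - 1*3² - 15*3) + 3 = (-56 - 1*9 - 45) + 3 = (-56 - 9 - 45) + 3 = -110 + 3 = -107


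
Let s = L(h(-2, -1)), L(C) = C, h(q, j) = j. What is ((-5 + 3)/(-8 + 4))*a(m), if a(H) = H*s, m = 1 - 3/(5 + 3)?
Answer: -5/16 ≈ -0.31250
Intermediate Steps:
s = -1
m = 5/8 (m = 1 - 3/8 = 5/8 ≈ 0.62500)
a(H) = -H (a(H) = H*(-1) = -H)
((-5 + 3)/(-8 + 4))*a(m) = ((-5 + 3)/(-8 + 4))*(-1*5/8) = -2/(-4)*(-5/8) = -2*(-¼)*(-5/8) = (½)*(-5/8) = -5/16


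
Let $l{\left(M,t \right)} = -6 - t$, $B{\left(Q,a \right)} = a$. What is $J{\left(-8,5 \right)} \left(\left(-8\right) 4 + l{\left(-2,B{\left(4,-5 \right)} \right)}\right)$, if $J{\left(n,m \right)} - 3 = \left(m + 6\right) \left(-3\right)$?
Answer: $990$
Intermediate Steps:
$J{\left(n,m \right)} = -15 - 3 m$ ($J{\left(n,m \right)} = 3 + \left(m + 6\right) \left(-3\right) = 3 + \left(6 + m\right) \left(-3\right) = 3 - \left(18 + 3 m\right) = -15 - 3 m$)
$J{\left(-8,5 \right)} \left(\left(-8\right) 4 + l{\left(-2,B{\left(4,-5 \right)} \right)}\right) = \left(-15 - 15\right) \left(\left(-8\right) 4 - 1\right) = \left(-15 - 15\right) \left(-32 + \left(-6 + 5\right)\right) = - 30 \left(-32 - 1\right) = \left(-30\right) \left(-33\right) = 990$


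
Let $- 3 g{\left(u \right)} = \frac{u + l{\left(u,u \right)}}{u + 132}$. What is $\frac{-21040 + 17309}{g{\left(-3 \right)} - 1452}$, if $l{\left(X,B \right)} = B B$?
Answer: $\frac{481299}{187310} \approx 2.5695$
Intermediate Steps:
$l{\left(X,B \right)} = B^{2}$
$g{\left(u \right)} = - \frac{u + u^{2}}{3 \left(132 + u\right)}$ ($g{\left(u \right)} = - \frac{\left(u + u^{2}\right) \frac{1}{u + 132}}{3} = - \frac{\left(u + u^{2}\right) \frac{1}{132 + u}}{3} = - \frac{\frac{1}{132 + u} \left(u + u^{2}\right)}{3} = - \frac{u + u^{2}}{3 \left(132 + u\right)}$)
$\frac{-21040 + 17309}{g{\left(-3 \right)} - 1452} = \frac{-21040 + 17309}{\frac{1}{3} \left(-3\right) \frac{1}{132 - 3} \left(-1 - -3\right) - 1452} = - \frac{3731}{\frac{1}{3} \left(-3\right) \frac{1}{129} \left(-1 + 3\right) - 1452} = - \frac{3731}{\frac{1}{3} \left(-3\right) \frac{1}{129} \cdot 2 - 1452} = - \frac{3731}{- \frac{2}{129} - 1452} = - \frac{3731}{- \frac{187310}{129}} = \left(-3731\right) \left(- \frac{129}{187310}\right) = \frac{481299}{187310}$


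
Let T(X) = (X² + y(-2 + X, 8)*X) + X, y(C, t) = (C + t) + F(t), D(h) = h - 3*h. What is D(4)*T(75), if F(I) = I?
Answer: -99000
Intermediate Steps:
D(h) = -2*h
y(C, t) = C + 2*t (y(C, t) = (C + t) + t = C + 2*t)
T(X) = X + X² + X*(14 + X) (T(X) = (X² + ((-2 + X) + 2*8)*X) + X = (X² + ((-2 + X) + 16)*X) + X = (X² + (14 + X)*X) + X = (X² + X*(14 + X)) + X = X + X² + X*(14 + X))
D(4)*T(75) = (-2*4)*(75*(15 + 2*75)) = -600*(15 + 150) = -600*165 = -8*12375 = -99000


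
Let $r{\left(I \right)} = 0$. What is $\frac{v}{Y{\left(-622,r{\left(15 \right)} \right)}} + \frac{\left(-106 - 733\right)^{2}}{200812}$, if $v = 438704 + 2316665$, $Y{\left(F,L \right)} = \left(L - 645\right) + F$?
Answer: $- \frac{552419291721}{254428804} \approx -2171.2$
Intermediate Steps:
$Y{\left(F,L \right)} = -645 + F + L$ ($Y{\left(F,L \right)} = \left(-645 + L\right) + F = -645 + F + L$)
$v = 2755369$
$\frac{v}{Y{\left(-622,r{\left(15 \right)} \right)}} + \frac{\left(-106 - 733\right)^{2}}{200812} = \frac{2755369}{-645 - 622 + 0} + \frac{\left(-106 - 733\right)^{2}}{200812} = \frac{2755369}{-1267} + \left(-839\right)^{2} \cdot \frac{1}{200812} = 2755369 \left(- \frac{1}{1267}\right) + 703921 \cdot \frac{1}{200812} = - \frac{2755369}{1267} + \frac{703921}{200812} = - \frac{552419291721}{254428804}$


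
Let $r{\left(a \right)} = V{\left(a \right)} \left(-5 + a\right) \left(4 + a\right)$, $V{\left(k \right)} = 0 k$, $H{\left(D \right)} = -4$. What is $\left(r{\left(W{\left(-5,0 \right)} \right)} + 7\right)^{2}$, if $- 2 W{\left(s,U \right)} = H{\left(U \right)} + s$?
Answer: $49$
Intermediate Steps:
$V{\left(k \right)} = 0$
$W{\left(s,U \right)} = 2 - \frac{s}{2}$ ($W{\left(s,U \right)} = - \frac{-4 + s}{2} = 2 - \frac{s}{2}$)
$r{\left(a \right)} = 0$ ($r{\left(a \right)} = 0 \left(-5 + a\right) \left(4 + a\right) = 0$)
$\left(r{\left(W{\left(-5,0 \right)} \right)} + 7\right)^{2} = \left(0 + 7\right)^{2} = 7^{2} = 49$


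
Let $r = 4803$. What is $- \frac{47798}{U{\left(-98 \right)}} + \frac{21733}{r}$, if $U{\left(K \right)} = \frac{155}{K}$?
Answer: $\frac{22501600427}{744465} \approx 30225.0$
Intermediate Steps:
$- \frac{47798}{U{\left(-98 \right)}} + \frac{21733}{r} = - \frac{47798}{155 \frac{1}{-98}} + \frac{21733}{4803} = - \frac{47798}{155 \left(- \frac{1}{98}\right)} + 21733 \cdot \frac{1}{4803} = - \frac{47798}{- \frac{155}{98}} + \frac{21733}{4803} = \left(-47798\right) \left(- \frac{98}{155}\right) + \frac{21733}{4803} = \frac{4684204}{155} + \frac{21733}{4803} = \frac{22501600427}{744465}$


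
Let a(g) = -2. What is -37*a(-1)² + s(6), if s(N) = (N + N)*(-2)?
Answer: -172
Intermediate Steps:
s(N) = -4*N (s(N) = (2*N)*(-2) = -4*N)
-37*a(-1)² + s(6) = -37*(-2)² - 4*6 = -37*4 - 24 = -148 - 24 = -172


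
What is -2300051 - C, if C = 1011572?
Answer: -3311623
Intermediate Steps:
-2300051 - C = -2300051 - 1*1011572 = -2300051 - 1011572 = -3311623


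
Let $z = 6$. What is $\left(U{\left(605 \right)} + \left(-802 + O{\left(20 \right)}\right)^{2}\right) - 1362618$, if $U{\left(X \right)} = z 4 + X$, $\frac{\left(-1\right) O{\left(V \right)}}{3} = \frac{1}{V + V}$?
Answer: $- \frac{1149863511}{1600} \approx -7.1867 \cdot 10^{5}$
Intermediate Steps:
$O{\left(V \right)} = - \frac{3}{2 V}$ ($O{\left(V \right)} = - \frac{3}{V + V} = - \frac{3}{2 V}$)
$U{\left(X \right)} = 24 + X$ ($U{\left(X \right)} = 6 \cdot 4 + X = 24 + X$)
$\left(U{\left(605 \right)} + \left(-802 + O{\left(20 \right)}\right)^{2}\right) - 1362618 = \left(\left(24 + 605\right) + \left(-802 - \frac{3}{2 \cdot 20}\right)^{2}\right) - 1362618 = \left(629 + \left(-802 - \frac{3}{40}\right)^{2}\right) - 1362618 = \left(629 + \left(- \frac{32083}{40}\right)^{2}\right) - 1362618 = \left(629 + \frac{1029318889}{1600}\right) - 1362618 = \frac{1030325289}{1600} - 1362618 = - \frac{1149863511}{1600}$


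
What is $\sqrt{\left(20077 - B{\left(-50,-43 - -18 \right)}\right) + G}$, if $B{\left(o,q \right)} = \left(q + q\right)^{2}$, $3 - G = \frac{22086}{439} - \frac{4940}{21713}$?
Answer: $\frac{\sqrt{1592753554034952814}}{9532007} \approx 132.4$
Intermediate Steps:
$G = - \frac{448788637}{9532007}$ ($G = 3 - \left(\frac{22086}{439} - \frac{4940}{21713}\right) = 3 - \frac{477384658}{9532007} = - \frac{448788637}{9532007} \approx -47.082$)
$B{\left(o,q \right)} = 4 q^{2}$ ($B{\left(o,q \right)} = \left(2 q\right)^{2} = 4 q^{2}$)
$\sqrt{\left(20077 - B{\left(-50,-43 - -18 \right)}\right) + G} = \sqrt{\left(20077 - 4 \left(-43 - -18\right)^{2}\right) - \frac{448788637}{9532007}} = \sqrt{\left(20077 - 4 \left(-43 + 18\right)^{2}\right) - \frac{448788637}{9532007}} = \sqrt{\left(20077 - 4 \left(-25\right)^{2}\right) - \frac{448788637}{9532007}} = \sqrt{\left(20077 - 4 \cdot 625\right) - \frac{448788637}{9532007}} = \sqrt{\left(20077 - 2500\right) - \frac{448788637}{9532007}} = \sqrt{17577 - \frac{448788637}{9532007}} = \sqrt{\frac{167095298402}{9532007}} = \frac{\sqrt{1592753554034952814}}{9532007}$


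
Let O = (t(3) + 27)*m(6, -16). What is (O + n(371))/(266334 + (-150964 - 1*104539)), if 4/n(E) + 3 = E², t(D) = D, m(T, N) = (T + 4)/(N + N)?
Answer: -5161409/5963028712 ≈ -0.00086557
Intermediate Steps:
m(T, N) = (4 + T)/(2*N) (m(T, N) = (4 + T)/((2*N)) = (4 + T)*(1/(2*N)) = (4 + T)/(2*N))
O = -75/8 (O = (3 + 27)*((½)*(4 + 6)/(-16)) = 30*((½)*(-1/16)*10) = 30*(-5/16) = -75/8 ≈ -9.3750)
n(E) = 4/(-3 + E²)
(O + n(371))/(266334 + (-150964 - 1*104539)) = (-75/8 + 4/(-3 + 371²))/(266334 + (-150964 - 1*104539)) = (-75/8 + 4/(-3 + 137641))/(266334 + (-150964 - 104539)) = (-75/8 + 4/137638)/(266334 - 255503) = (-75/8 + 4*(1/137638))/10831 = (-75/8 + 2/68819)*(1/10831) = -5161409/550552*1/10831 = -5161409/5963028712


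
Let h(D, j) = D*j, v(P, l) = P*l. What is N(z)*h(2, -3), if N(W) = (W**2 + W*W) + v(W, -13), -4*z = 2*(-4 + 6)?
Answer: -90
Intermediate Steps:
z = -1 (z = -(-4 + 6)/2 = -2/2 = -1/4*4 = -1)
N(W) = -13*W + 2*W**2 (N(W) = (W**2 + W*W) + W*(-13) = (W**2 + W**2) - 13*W = 2*W**2 - 13*W = -13*W + 2*W**2)
N(z)*h(2, -3) = (-(-13 + 2*(-1)))*(2*(-3)) = -(-13 - 2)*(-6) = -1*(-15)*(-6) = 15*(-6) = -90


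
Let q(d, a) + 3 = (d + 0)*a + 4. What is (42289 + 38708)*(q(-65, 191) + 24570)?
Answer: 984599532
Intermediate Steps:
q(d, a) = 1 + a*d (q(d, a) = -3 + ((d + 0)*a + 4) = -3 + (d*a + 4) = -3 + (a*d + 4) = -3 + (4 + a*d) = 1 + a*d)
(42289 + 38708)*(q(-65, 191) + 24570) = (42289 + 38708)*((1 + 191*(-65)) + 24570) = 80997*((1 - 12415) + 24570) = 80997*(-12414 + 24570) = 80997*12156 = 984599532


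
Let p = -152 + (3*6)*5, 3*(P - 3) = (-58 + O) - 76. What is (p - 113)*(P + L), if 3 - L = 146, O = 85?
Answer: 82075/3 ≈ 27358.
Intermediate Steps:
L = -143 (L = 3 - 1*146 = 3 - 146 = -143)
P = -40/3 (P = 3 + ((-58 + 85) - 76)/3 = 3 + (27 - 76)/3 = 3 + (⅓)*(-49) = 3 - 49/3 = -40/3 ≈ -13.333)
p = -62 (p = -152 + 18*5 = -152 + 90 = -62)
(p - 113)*(P + L) = (-62 - 113)*(-40/3 - 143) = -175*(-469/3) = 82075/3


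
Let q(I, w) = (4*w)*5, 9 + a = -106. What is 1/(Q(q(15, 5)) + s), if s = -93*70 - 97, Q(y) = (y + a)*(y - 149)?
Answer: -1/5872 ≈ -0.00017030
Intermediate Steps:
a = -115 (a = -9 - 106 = -115)
q(I, w) = 20*w
Q(y) = (-149 + y)*(-115 + y) (Q(y) = (y - 115)*(y - 149) = (-115 + y)*(-149 + y) = (-149 + y)*(-115 + y))
s = -6607 (s = -6510 - 97 = -6607)
1/(Q(q(15, 5)) + s) = 1/((17135 + (20*5)² - 5280*5) - 6607) = 1/((17135 + 100² - 264*100) - 6607) = 1/((17135 + 10000 - 26400) - 6607) = 1/(735 - 6607) = 1/(-5872) = -1/5872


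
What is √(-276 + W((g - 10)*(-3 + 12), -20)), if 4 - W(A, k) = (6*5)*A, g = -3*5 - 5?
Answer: 2*√1957 ≈ 88.476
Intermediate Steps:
g = -20 (g = -15 - 5 = -20)
W(A, k) = 4 - 30*A (W(A, k) = 4 - 6*5*A = 4 - 30*A)
√(-276 + W((g - 10)*(-3 + 12), -20)) = √(-276 + (4 - 30*(-20 - 10)*(-3 + 12))) = √(-276 + (4 - (-900)*9)) = √(-276 + (4 - 30*(-270))) = √(-276 + (4 + 8100)) = √(-276 + 8104) = √7828 = 2*√1957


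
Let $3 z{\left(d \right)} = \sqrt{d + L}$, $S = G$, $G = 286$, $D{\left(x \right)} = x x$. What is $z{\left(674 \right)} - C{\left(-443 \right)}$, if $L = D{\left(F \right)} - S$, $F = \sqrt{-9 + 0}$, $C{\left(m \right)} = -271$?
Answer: $271 + \frac{\sqrt{379}}{3} \approx 277.49$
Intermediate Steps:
$F = 3 i$ ($F = \sqrt{-9} = 3 i \approx 3.0 i$)
$D{\left(x \right)} = x^{2}$
$S = 286$
$L = -295$ ($L = \left(3 i\right)^{2} - 286 = -9 - 286 = -295$)
$z{\left(d \right)} = \frac{\sqrt{-295 + d}}{3}$ ($z{\left(d \right)} = \frac{\sqrt{d - 295}}{3} = \frac{\sqrt{-295 + d}}{3}$)
$z{\left(674 \right)} - C{\left(-443 \right)} = \frac{\sqrt{-295 + 674}}{3} - -271 = \frac{\sqrt{379}}{3} + 271 = 271 + \frac{\sqrt{379}}{3}$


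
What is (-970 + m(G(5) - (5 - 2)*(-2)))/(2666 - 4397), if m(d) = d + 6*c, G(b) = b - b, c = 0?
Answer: 964/1731 ≈ 0.55690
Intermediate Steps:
G(b) = 0
m(d) = d (m(d) = d + 6*0 = d + 0 = d)
(-970 + m(G(5) - (5 - 2)*(-2)))/(2666 - 4397) = (-970 + (0 - (5 - 2)*(-2)))/(2666 - 4397) = (-970 + (0 - 3*(-2)))/(-1731) = (-970 + (0 - 1*(-6)))*(-1/1731) = (-970 + (0 + 6))*(-1/1731) = (-970 + 6)*(-1/1731) = -964*(-1/1731) = 964/1731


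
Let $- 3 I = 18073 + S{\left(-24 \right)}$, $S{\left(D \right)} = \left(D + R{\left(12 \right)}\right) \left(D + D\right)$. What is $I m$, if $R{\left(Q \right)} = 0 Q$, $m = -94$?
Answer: $\frac{1807150}{3} \approx 6.0238 \cdot 10^{5}$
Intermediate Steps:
$R{\left(Q \right)} = 0$
$S{\left(D \right)} = 2 D^{2}$ ($S{\left(D \right)} = \left(D + 0\right) \left(D + D\right) = D 2 D = 2 D^{2}$)
$I = - \frac{19225}{3}$ ($I = - \frac{18073 + 2 \left(-24\right)^{2}}{3} = - \frac{18073 + 2 \cdot 576}{3} = - \frac{18073 + 1152}{3} = \left(- \frac{1}{3}\right) 19225 = - \frac{19225}{3} \approx -6408.3$)
$I m = \left(- \frac{19225}{3}\right) \left(-94\right) = \frac{1807150}{3}$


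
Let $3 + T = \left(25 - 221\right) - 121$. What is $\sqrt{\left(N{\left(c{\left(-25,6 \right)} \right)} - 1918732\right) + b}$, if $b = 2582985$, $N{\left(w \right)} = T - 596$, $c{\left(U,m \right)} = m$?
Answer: $\sqrt{663337} \approx 814.46$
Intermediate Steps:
$T = -320$ ($T = -3 + \left(\left(25 - 221\right) - 121\right) = -3 - 317 = -320$)
$N{\left(w \right)} = -916$ ($N{\left(w \right)} = -320 - 596 = -916$)
$\sqrt{\left(N{\left(c{\left(-25,6 \right)} \right)} - 1918732\right) + b} = \sqrt{\left(-916 - 1918732\right) + 2582985} = \sqrt{-1919648 + 2582985} = \sqrt{663337}$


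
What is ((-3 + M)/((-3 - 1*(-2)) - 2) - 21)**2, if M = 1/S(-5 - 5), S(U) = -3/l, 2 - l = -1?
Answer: 3481/9 ≈ 386.78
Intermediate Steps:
l = 3 (l = 2 - 1*(-1) = 2 + 1 = 3)
S(U) = -1 (S(U) = -3/3 = -3*1/3 = -1)
M = -1 (M = 1/(-1) = -1)
((-3 + M)/((-3 - 1*(-2)) - 2) - 21)**2 = ((-3 - 1)/((-3 - 1*(-2)) - 2) - 21)**2 = (-4/((-3 + 2) - 2) - 21)**2 = (-4/(-1 - 2) - 21)**2 = (-4/(-3) - 21)**2 = (-4*(-1/3) - 21)**2 = (4/3 - 21)**2 = (-59/3)**2 = 3481/9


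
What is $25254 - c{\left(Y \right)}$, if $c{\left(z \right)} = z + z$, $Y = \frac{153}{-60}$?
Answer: $\frac{252591}{10} \approx 25259.0$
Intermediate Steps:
$Y = - \frac{51}{20}$ ($Y = 153 \left(- \frac{1}{60}\right) = - \frac{51}{20} \approx -2.55$)
$c{\left(z \right)} = 2 z$
$25254 - c{\left(Y \right)} = 25254 - 2 \left(- \frac{51}{20}\right) = 25254 - - \frac{51}{10} = 25254 + \frac{51}{10} = \frac{252591}{10}$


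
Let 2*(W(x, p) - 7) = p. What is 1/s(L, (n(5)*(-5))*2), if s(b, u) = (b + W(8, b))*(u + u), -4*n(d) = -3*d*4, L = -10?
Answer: 1/2400 ≈ 0.00041667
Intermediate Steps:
n(d) = 3*d (n(d) = -(-3*d)*4/4 = -(-3)*d = 3*d)
W(x, p) = 7 + p/2
s(b, u) = 2*u*(7 + 3*b/2) (s(b, u) = (b + (7 + b/2))*(u + u) = (7 + 3*b/2)*(2*u) = 2*u*(7 + 3*b/2))
1/s(L, (n(5)*(-5))*2) = 1/((((3*5)*(-5))*2)*(14 + 3*(-10))) = 1/(((15*(-5))*2)*(14 - 30)) = 1/(-75*2*(-16)) = 1/(-150*(-16)) = 1/2400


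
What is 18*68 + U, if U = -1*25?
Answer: 1199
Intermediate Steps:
U = -25
18*68 + U = 18*68 - 25 = 1224 - 25 = 1199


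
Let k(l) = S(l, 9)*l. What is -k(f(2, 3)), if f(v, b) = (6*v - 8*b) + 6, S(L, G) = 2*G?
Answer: 108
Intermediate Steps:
f(v, b) = 6 - 8*b + 6*v (f(v, b) = (-8*b + 6*v) + 6 = 6 - 8*b + 6*v)
k(l) = 18*l (k(l) = (2*9)*l = 18*l)
-k(f(2, 3)) = -18*(6 - 8*3 + 6*2) = -18*(6 - 24 + 12) = -18*(-6) = -1*(-108) = 108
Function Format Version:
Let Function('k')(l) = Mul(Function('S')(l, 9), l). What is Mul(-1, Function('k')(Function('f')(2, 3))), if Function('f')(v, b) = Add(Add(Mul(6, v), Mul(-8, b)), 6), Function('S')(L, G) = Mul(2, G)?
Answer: 108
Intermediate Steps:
Function('f')(v, b) = Add(6, Mul(-8, b), Mul(6, v)) (Function('f')(v, b) = Add(Add(Mul(-8, b), Mul(6, v)), 6) = Add(6, Mul(-8, b), Mul(6, v)))
Function('k')(l) = Mul(18, l) (Function('k')(l) = Mul(Mul(2, 9), l) = Mul(18, l))
Mul(-1, Function('k')(Function('f')(2, 3))) = Mul(-1, Mul(18, Add(6, Mul(-8, 3), Mul(6, 2)))) = Mul(-1, Mul(18, Add(6, -24, 12))) = Mul(-1, Mul(18, -6)) = Mul(-1, -108) = 108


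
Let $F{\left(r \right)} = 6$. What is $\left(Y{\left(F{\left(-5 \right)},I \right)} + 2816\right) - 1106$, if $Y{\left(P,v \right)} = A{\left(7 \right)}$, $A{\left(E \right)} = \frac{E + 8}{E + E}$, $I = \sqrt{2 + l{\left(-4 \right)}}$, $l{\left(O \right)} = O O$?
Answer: $\frac{23955}{14} \approx 1711.1$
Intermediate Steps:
$l{\left(O \right)} = O^{2}$
$I = 3 \sqrt{2}$ ($I = \sqrt{2 + \left(-4\right)^{2}} = \sqrt{2 + 16} = \sqrt{18} = 3 \sqrt{2} \approx 4.2426$)
$A{\left(E \right)} = \frac{8 + E}{2 E}$
$Y{\left(P,v \right)} = \frac{15}{14}$ ($Y{\left(P,v \right)} = \frac{8 + 7}{2 \cdot 7} = \frac{1}{2} \cdot \frac{1}{7} \cdot 15 = \frac{15}{14}$)
$\left(Y{\left(F{\left(-5 \right)},I \right)} + 2816\right) - 1106 = \left(\frac{15}{14} + 2816\right) - 1106 = \frac{39439}{14} - 1106 = \frac{23955}{14}$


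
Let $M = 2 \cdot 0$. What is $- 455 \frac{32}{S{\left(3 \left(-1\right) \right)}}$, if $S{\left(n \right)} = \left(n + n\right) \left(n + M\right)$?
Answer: $- \frac{7280}{9} \approx -808.89$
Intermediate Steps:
$M = 0$
$S{\left(n \right)} = 2 n^{2}$ ($S{\left(n \right)} = \left(n + n\right) \left(n + 0\right) = 2 n n = 2 n^{2}$)
$- 455 \frac{32}{S{\left(3 \left(-1\right) \right)}} = - 455 \frac{32}{2 \left(3 \left(-1\right)\right)^{2}} = - 455 \frac{32}{2 \left(-3\right)^{2}} = - 455 \frac{32}{2 \cdot 9} = - 455 \cdot \frac{32}{18} = - 455 \cdot 32 \cdot \frac{1}{18} = \left(-455\right) \frac{16}{9} = - \frac{7280}{9}$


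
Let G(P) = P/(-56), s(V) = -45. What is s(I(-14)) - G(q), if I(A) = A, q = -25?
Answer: -2545/56 ≈ -45.446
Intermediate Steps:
G(P) = -P/56 (G(P) = P*(-1/56) = -P/56)
s(I(-14)) - G(q) = -45 - (-1)*(-25)/56 = -45 - 1*25/56 = -45 - 25/56 = -2545/56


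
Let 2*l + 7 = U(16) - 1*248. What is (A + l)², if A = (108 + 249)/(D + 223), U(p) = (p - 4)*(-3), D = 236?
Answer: 6786025/324 ≈ 20945.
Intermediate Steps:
U(p) = 12 - 3*p (U(p) = (-4 + p)*(-3) = 12 - 3*p)
A = 7/9 (A = (108 + 249)/(236 + 223) = 357/459 = 357*(1/459) = 7/9 ≈ 0.77778)
l = -291/2 (l = -7/2 + ((12 - 3*16) - 1*248)/2 = -7/2 + ((12 - 48) - 248)/2 = -7/2 + (-36 - 248)/2 = -7/2 + (½)*(-284) = -7/2 - 142 = -291/2 ≈ -145.50)
(A + l)² = (7/9 - 291/2)² = (-2605/18)² = 6786025/324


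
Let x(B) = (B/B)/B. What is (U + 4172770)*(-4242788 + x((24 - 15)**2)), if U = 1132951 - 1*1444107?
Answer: -1327104768864778/81 ≈ -1.6384e+13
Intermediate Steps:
U = -311156 (U = 1132951 - 1444107 = -311156)
x(B) = 1/B
(U + 4172770)*(-4242788 + x((24 - 15)**2)) = (-311156 + 4172770)*(-4242788 + 1/((24 - 15)**2)) = 3861614*(-4242788 + 1/(9**2)) = 3861614*(-4242788 + 1/81) = 3861614*(-343665827/81) = -1327104768864778/81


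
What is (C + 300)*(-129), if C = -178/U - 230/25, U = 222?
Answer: -6920807/185 ≈ -37410.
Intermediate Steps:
C = -5551/555 (C = -178/222 - 230/25 = -178*1/222 - 230*1/25 = -89/111 - 46/5 = -5551/555 ≈ -10.002)
(C + 300)*(-129) = (-5551/555 + 300)*(-129) = (160949/555)*(-129) = -6920807/185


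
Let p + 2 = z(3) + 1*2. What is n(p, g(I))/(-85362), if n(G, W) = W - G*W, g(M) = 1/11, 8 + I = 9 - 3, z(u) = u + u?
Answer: 5/938982 ≈ 5.3249e-6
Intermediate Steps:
z(u) = 2*u
I = -2 (I = -8 + (9 - 3) = -8 + 6 = -2)
p = 6 (p = -2 + (2*3 + 1*2) = -2 + (6 + 2) = -2 + 8 = 6)
g(M) = 1/11 (g(M) = 1*(1/11) = 1/11)
n(G, W) = W - G*W
n(p, g(I))/(-85362) = ((1 - 1*6)/11)/(-85362) = ((1 - 6)/11)*(-1/85362) = ((1/11)*(-5))*(-1/85362) = -5/11*(-1/85362) = 5/938982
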